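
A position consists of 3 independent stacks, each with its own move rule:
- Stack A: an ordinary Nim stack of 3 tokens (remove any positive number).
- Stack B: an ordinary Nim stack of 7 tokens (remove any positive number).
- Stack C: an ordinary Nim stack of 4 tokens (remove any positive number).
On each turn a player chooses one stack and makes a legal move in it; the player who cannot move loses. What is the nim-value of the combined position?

0

Stack A is a plain Nim stack of size 3, so its Grundy value is 3.
Stack B is a plain Nim stack of size 7, so its Grundy value is 7.
Stack C is a plain Nim stack of size 4, so its Grundy value is 4.
The value of a disjunctive sum is the nim-sum of the parts.
Combined value = 3 XOR 7 XOR 4 = 0.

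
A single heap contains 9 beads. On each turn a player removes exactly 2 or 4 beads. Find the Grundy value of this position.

1

Compute g(0), g(1), … for moves {2, 4}:
g(0) = mex{} = 0
g(1) = mex{} = 0
g(2) = mex{0} = 1
g(3) = mex{0} = 1
g(4) = mex{0,1} = 2
g(5) = mex{0,1} = 2
g(6) = mex{1,2} = 0
g(7) = mex{1,2} = 0
g(8) = mex{0,2} = 1
g(9) = mex{0,2} = 1
So g(9) = 1.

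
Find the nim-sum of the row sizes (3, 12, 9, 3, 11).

14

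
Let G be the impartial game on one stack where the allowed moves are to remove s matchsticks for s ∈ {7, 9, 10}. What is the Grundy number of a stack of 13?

Compute g(0), g(1), … for moves {7, 9, 10}:
g(0) = mex{} = 0
g(1) = mex{} = 0
g(2) = mex{} = 0
g(3) = mex{} = 0
g(4) = mex{} = 0
g(5) = mex{} = 0
g(6) = mex{} = 0
g(7) = mex{0} = 1
g(8) = mex{0} = 1
g(9) = mex{0} = 1
g(10) = mex{0} = 1
g(11) = mex{0} = 1
g(12) = mex{0} = 1
g(13) = mex{0} = 1
So g(13) = 1.

1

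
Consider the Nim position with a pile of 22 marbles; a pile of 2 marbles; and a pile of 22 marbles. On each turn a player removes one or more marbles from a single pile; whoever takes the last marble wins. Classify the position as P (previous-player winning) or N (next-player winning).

N-position

In binary:
  10110  (22)
  00010  (2)
  10110  (22)
  -----
  00010  (2)
The nim-sum is 2 ≠ 0, so this is an N-position: the player to move can win.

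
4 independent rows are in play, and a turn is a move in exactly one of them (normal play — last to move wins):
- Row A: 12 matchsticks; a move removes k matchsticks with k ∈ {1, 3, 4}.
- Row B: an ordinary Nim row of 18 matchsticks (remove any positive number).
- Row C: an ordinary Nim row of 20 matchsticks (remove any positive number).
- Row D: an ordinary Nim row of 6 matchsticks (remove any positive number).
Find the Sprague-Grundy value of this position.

3

Grundy values for row A (subtraction set {1, 3, 4}):
k:     0  1  2  3  4  5  6  7  8  9 10 11 12
g(k):  0  1  0  1  2  3  2  0  1  0  1  2  3
So g(12) = 3.
Row B is a plain Nim row of size 18, so its Grundy value is 18.
Row C is a plain Nim row of size 20, so its Grundy value is 20.
Row D is a plain Nim row of size 6, so its Grundy value is 6.
The value of a disjunctive sum is the nim-sum of the parts.
Combined value = 3 ⊕ 18 ⊕ 20 ⊕ 6 = 3.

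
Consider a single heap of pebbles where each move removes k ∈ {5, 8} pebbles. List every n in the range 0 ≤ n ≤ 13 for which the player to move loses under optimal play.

0, 1, 2, 3, 4, 13

Build the Grundy sequence with g(k) = mex{g(k−s) : s ∈ {5, 8}, s ≤ k}:
k:     0  1  2  3  4  5  6  7  8  9 10 11 12 13
g(k):  0  0  0  0  0  1  1  1  1  1  2  2  2  0
The P-positions (g = 0) in 0..13 are 0, 1, 2, 3, 4, 13.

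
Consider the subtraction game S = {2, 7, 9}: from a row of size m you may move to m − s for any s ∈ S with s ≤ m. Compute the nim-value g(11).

Build the Grundy sequence with g(k) = mex{g(k−s) : s ∈ {2, 7, 9}, s ≤ k}:
k:     0  1  2  3  4  5  6  7  8  9 10 11
g(k):  0  0  1  1  0  0  1  1  2  2  3  3
So g(11) = 3.

3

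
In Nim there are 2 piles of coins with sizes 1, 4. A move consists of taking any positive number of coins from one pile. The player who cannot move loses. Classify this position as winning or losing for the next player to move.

Write each in binary and XOR column by column:
  001  (1)
  100  (4)
  ---
  101  (5)
The nim-sum is 5 ≠ 0, so this is an N-position: the player to move can win.

Winning position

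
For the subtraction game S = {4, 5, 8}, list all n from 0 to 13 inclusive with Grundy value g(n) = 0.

0, 1, 2, 3, 12, 13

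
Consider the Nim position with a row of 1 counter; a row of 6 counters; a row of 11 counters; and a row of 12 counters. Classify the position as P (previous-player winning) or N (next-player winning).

Compute the nim-sum pairwise:
1 XOR 6 = 7
7 XOR 11 = 12
12 XOR 12 = 0
The nim-sum is 0, so this is a P-position: the player to move is in a losing position under optimal play.

P-position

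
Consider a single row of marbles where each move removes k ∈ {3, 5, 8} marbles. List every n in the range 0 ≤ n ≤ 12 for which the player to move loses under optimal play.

0, 1, 2, 11, 12

Compute g(0), g(1), … for moves {3, 5, 8}:
g(0) = mex{} = 0
g(1) = mex{} = 0
g(2) = mex{} = 0
g(3) = mex{0} = 1
g(4) = mex{0} = 1
g(5) = mex{0} = 1
g(6) = mex{0,1} = 2
g(7) = mex{0,1} = 2
g(8) = mex{0,1} = 2
g(9) = mex{0,1,2} = 3
g(10) = mex{0,1,2} = 3
g(11) = mex{1,2} = 0
g(12) = mex{1,2,3} = 0
The P-positions (g = 0) in 0..12 are 0, 1, 2, 11, 12.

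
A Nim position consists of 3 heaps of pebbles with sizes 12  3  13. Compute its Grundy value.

2

Compute the nim-sum pairwise:
12 ⊕ 3 = 15
15 ⊕ 13 = 2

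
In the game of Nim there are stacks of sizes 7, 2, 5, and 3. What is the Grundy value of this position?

Bitwise XOR of the heap sizes:
  111  (7)
  010  (2)
  101  (5)
  011  (3)
  ---
  011  (3)

3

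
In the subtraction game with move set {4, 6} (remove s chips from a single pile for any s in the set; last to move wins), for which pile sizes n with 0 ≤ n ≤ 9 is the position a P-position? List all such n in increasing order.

0, 1, 2, 3

Grundy values for subtraction set {4, 6}:
g(0) = mex{} = 0
g(1) = mex{} = 0
g(2) = mex{} = 0
g(3) = mex{} = 0
g(4) = mex{0} = 1
g(5) = mex{0} = 1
g(6) = mex{0} = 1
g(7) = mex{0} = 1
g(8) = mex{0,1} = 2
g(9) = mex{0,1} = 2
The P-positions (g = 0) in 0..9 are 0, 1, 2, 3.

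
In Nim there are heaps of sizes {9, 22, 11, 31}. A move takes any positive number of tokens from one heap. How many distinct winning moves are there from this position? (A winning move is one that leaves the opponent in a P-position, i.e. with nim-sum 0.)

3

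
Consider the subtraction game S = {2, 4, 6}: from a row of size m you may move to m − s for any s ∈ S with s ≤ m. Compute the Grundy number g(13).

Build the Grundy sequence with g(k) = mex{g(k−s) : s ∈ {2, 4, 6}, s ≤ k}:
g(0) = mex{} = 0
g(1) = mex{} = 0
g(2) = mex{0} = 1
g(3) = mex{0} = 1
g(4) = mex{0,1} = 2
g(5) = mex{0,1} = 2
g(6) = mex{0,1,2} = 3
g(7) = mex{0,1,2} = 3
g(8) = mex{1,2,3} = 0
g(9) = mex{1,2,3} = 0
g(10) = mex{0,2,3} = 1
g(11) = mex{0,2,3} = 1
g(12) = mex{0,1,3} = 2
g(13) = mex{0,1,3} = 2
So g(13) = 2.

2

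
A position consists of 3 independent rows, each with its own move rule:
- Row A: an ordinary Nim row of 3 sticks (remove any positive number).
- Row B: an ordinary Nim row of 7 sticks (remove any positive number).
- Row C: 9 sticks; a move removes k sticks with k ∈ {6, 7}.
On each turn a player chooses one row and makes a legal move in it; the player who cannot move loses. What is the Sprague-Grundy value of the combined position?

Row A is a plain Nim row of size 3, so its Grundy value is 3.
Row B is a plain Nim row of size 7, so its Grundy value is 7.
For row C, compute g(0), g(1), … with moves {6, 7}:
k:     0  1  2  3  4  5  6  7  8  9
g(k):  0  0  0  0  0  0  1  1  1  1
So g(9) = 1.
The value of a disjunctive sum is the nim-sum of the parts.
Combined value = 3 XOR 7 XOR 1 = 5.

5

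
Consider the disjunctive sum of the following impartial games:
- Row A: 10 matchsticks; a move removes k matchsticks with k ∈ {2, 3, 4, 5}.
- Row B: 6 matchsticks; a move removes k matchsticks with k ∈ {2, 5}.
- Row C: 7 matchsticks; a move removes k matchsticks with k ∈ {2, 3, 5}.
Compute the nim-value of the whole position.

0

Build the Grundy sequence for row A with g(k) = mex{g(k−s) : s ∈ {2, 3, 4, 5}, s ≤ k}:
g(0) = mex{} = 0
g(1) = mex{} = 0
g(2) = mex{0} = 1
g(3) = mex{0} = 1
g(4) = mex{0,1} = 2
g(5) = mex{0,1} = 2
g(6) = mex{0,1,2} = 3
g(7) = mex{1,2} = 0
g(8) = mex{1,2,3} = 0
g(9) = mex{0,2,3} = 1
g(10) = mex{0,2,3} = 1
So g(10) = 1.
Build the Grundy sequence for row B with g(k) = mex{g(k−s) : s ∈ {2, 5}, s ≤ k}:
k:     0  1  2  3  4  5  6
g(k):  0  0  1  1  0  2  1
So g(6) = 1.
Grundy values for row C (subtraction set {2, 3, 5}):
g(0) = mex{} = 0
g(1) = mex{} = 0
g(2) = mex{0} = 1
g(3) = mex{0} = 1
g(4) = mex{0,1} = 2
g(5) = mex{0,1} = 2
g(6) = mex{0,1,2} = 3
g(7) = mex{1,2} = 0
So g(7) = 0.
By the Sprague-Grundy theorem, the Grundy value of a sum of independent games is the XOR of the component values.
Combined value = 1 ⊕ 1 ⊕ 0 = 0.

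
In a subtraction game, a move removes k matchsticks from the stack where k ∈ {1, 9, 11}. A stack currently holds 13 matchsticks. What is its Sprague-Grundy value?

Grundy values for subtraction set {1, 9, 11}:
g(0) = mex{} = 0
g(1) = mex{0} = 1
g(2) = mex{1} = 0
g(3) = mex{0} = 1
g(4) = mex{1} = 0
g(5) = mex{0} = 1
g(6) = mex{1} = 0
g(7) = mex{0} = 1
g(8) = mex{1} = 0
g(9) = mex{0} = 1
g(10) = mex{1} = 0
g(11) = mex{0} = 1
g(12) = mex{1} = 0
g(13) = mex{0} = 1
So g(13) = 1.

1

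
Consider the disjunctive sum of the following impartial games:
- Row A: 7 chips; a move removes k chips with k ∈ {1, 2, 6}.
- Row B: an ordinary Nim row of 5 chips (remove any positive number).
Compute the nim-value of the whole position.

5

For row A, compute g(0), g(1), … with moves {1, 2, 6}:
k:     0  1  2  3  4  5  6  7
g(k):  0  1  2  0  1  2  3  0
So g(7) = 0.
Row B is a plain Nim row of size 5, so its Grundy value is 5.
The value of a disjunctive sum is the nim-sum of the parts.
Combined value = 0 XOR 5 = 5.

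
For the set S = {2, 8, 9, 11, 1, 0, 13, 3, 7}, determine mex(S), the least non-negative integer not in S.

The values 0, 1, 2, 3 are all present; 4 is the first non-negative integer missing from the set.

4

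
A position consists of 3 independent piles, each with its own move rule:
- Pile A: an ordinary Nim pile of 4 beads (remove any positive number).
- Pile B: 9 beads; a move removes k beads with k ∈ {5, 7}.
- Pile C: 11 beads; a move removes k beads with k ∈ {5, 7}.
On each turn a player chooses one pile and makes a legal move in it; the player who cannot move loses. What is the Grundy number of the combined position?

Pile A is a plain Nim pile of size 4, so its Grundy value is 4.
For pile B, compute g(0), g(1), … with moves {5, 7}:
k:     0  1  2  3  4  5  6  7  8  9
g(k):  0  0  0  0  0  1  1  1  1  1
So g(9) = 1.
For pile C, compute g(0), g(1), … with moves {5, 7}:
g(0) = mex{} = 0
g(1) = mex{} = 0
g(2) = mex{} = 0
g(3) = mex{} = 0
g(4) = mex{} = 0
g(5) = mex{0} = 1
g(6) = mex{0} = 1
g(7) = mex{0} = 1
g(8) = mex{0} = 1
g(9) = mex{0} = 1
g(10) = mex{0,1} = 2
g(11) = mex{0,1} = 2
So g(11) = 2.
The value of a disjunctive sum is the nim-sum of the parts.
Combined value = 4 ⊕ 1 ⊕ 2 = 7.

7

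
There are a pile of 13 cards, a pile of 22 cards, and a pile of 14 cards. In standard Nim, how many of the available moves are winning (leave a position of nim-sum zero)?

Write each in binary and XOR column by column:
  01101  (13)
  10110  (22)
  01110  (14)
  -----
  10101  (21)
The overall nim-sum is X = 21. A pile of size p has a winning move iff p XOR X < p (reduce it to p XOR X).
  13: 13 XOR 21 = 24 ≥ 13 — no move.
  22: 22 XOR 21 = 3 < 22 — winning move (to 3).
  14: 14 XOR 21 = 27 ≥ 14 — no move.
That gives 1 winning move.

1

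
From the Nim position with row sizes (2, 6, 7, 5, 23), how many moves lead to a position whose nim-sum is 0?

Bitwise XOR of the heap sizes:
  00010  (2)
  00110  (6)
  00111  (7)
  00101  (5)
  10111  (23)
  -----
  10001  (17)
The overall nim-sum is X = 17. A row of size p has a winning move iff p XOR X < p (reduce it to p XOR X).
  2: 2 XOR 17 = 19 ≥ 2 — no move.
  6: 6 XOR 17 = 23 ≥ 6 — no move.
  7: 7 XOR 17 = 22 ≥ 7 — no move.
  5: 5 XOR 17 = 20 ≥ 5 — no move.
  23: 23 XOR 17 = 6 < 23 — winning move (to 6).
That gives 1 winning move.

1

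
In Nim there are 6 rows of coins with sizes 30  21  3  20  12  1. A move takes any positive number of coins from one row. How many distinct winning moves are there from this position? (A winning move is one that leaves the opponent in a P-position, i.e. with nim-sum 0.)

3

Compute the nim-sum pairwise:
30 ^ 21 = 11
11 ^ 3 = 8
8 ^ 20 = 28
28 ^ 12 = 16
16 ^ 1 = 17
The overall nim-sum is X = 17. A row of size p has a winning move iff p XOR X < p (reduce it to p XOR X).
  30: 30 XOR 17 = 15 < 30 — winning move (to 15).
  21: 21 XOR 17 = 4 < 21 — winning move (to 4).
  3: 3 XOR 17 = 18 ≥ 3 — no move.
  20: 20 XOR 17 = 5 < 20 — winning move (to 5).
  12: 12 XOR 17 = 29 ≥ 12 — no move.
  1: 1 XOR 17 = 16 ≥ 1 — no move.
That gives 3 winning moves.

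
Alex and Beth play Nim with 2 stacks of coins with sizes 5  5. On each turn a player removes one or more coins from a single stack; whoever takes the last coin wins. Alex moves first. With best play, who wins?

Nim-sum: 5 ⊕ 5 = 0.
The nim-sum is 0, so this is a P-position: the player to move is in a losing position under optimal play; Alex is about to move from it and so loses — Beth wins.

Beth wins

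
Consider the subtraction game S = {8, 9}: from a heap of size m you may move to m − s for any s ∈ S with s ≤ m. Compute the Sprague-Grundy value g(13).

1

Grundy values for subtraction set {8, 9}:
k:     0  1  2  3  4  5  6  7  8  9 10 11 12 13
g(k):  0  0  0  0  0  0  0  0  1  1  1  1  1  1
So g(13) = 1.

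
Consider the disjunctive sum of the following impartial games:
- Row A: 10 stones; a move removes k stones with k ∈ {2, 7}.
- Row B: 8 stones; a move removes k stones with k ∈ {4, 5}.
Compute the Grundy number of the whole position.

For row A, compute g(0), g(1), … with moves {2, 7}:
k:     0  1  2  3  4  5  6  7  8  9 10
g(k):  0  0  1  1  0  0  1  1  2  0  0
So g(10) = 0.
For row B, compute g(0), g(1), … with moves {4, 5}:
k:     0  1  2  3  4  5  6  7  8
g(k):  0  0  0  0  1  1  1  1  2
So g(8) = 2.
By the Sprague-Grundy theorem, the Grundy value of a sum of independent games is the XOR of the component values.
Combined value = 0 XOR 2 = 2.

2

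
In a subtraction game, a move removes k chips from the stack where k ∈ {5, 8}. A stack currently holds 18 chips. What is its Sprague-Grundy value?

Compute g(0), g(1), … for moves {5, 8}:
k:     0  1  2  3  4  5  6  7  8  9 10 11 12 13 14 15 16 17 18
g(k):  0  0  0  0  0  1  1  1  1  1  2  2  2  0  0  0  0  0  1
So g(18) = 1.

1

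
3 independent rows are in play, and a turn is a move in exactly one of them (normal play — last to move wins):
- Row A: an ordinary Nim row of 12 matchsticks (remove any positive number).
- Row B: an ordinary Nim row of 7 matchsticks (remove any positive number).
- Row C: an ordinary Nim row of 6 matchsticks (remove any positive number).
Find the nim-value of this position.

Row A is a plain Nim row of size 12, so its Grundy value is 12.
Row B is a plain Nim row of size 7, so its Grundy value is 7.
Row C is a plain Nim row of size 6, so its Grundy value is 6.
The value of a disjunctive sum is the nim-sum of the parts.
Combined value = 12 ⊕ 7 ⊕ 6 = 13.

13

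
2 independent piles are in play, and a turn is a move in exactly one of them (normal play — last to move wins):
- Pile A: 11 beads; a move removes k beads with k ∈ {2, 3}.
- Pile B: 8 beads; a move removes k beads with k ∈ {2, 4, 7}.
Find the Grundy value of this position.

1

Build the Grundy sequence for pile A with g(k) = mex{g(k−s) : s ∈ {2, 3}, s ≤ k}:
k:     0  1  2  3  4  5  6  7  8  9 10 11
g(k):  0  0  1  1  2  0  0  1  1  2  0  0
So g(11) = 0.
For pile B, compute g(0), g(1), … with moves {2, 4, 7}:
g(0) = mex{} = 0
g(1) = mex{} = 0
g(2) = mex{0} = 1
g(3) = mex{0} = 1
g(4) = mex{0,1} = 2
g(5) = mex{0,1} = 2
g(6) = mex{1,2} = 0
g(7) = mex{0,1,2} = 3
g(8) = mex{0,2} = 1
So g(8) = 1.
The value of a disjunctive sum is the nim-sum of the parts.
Combined value = 0 XOR 1 = 1.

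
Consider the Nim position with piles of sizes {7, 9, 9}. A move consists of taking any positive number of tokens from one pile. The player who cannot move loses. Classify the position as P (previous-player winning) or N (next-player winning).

N-position

Write each in binary and XOR column by column:
  0111  (7)
  1001  (9)
  1001  (9)
  ----
  0111  (7)
The nim-sum is 7 ≠ 0, so this is an N-position: the player to move can win.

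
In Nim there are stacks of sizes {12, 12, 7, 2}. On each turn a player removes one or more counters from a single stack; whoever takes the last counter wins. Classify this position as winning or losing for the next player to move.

Write each in binary and XOR column by column:
  1100  (12)
  1100  (12)
  0111  (7)
  0010  (2)
  ----
  0101  (5)
The nim-sum is 5 ≠ 0, so this is an N-position: the player to move can win.

Winning position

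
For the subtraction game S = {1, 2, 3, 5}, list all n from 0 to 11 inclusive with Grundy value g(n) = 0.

0, 4, 8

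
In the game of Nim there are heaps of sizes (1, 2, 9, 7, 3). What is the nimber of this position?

14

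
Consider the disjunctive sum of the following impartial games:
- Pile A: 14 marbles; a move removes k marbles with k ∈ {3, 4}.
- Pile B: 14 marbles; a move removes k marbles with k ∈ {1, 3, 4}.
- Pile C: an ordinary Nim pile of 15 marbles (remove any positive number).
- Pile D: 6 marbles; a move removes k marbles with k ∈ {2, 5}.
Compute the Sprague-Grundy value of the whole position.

14

Grundy values for pile A (subtraction set {3, 4}):
k:     0  1  2  3  4  5  6  7  8  9 10 11 12 13 14
g(k):  0  0  0  1  1  1  2  0  0  0  1  1  1  2  0
So g(14) = 0.
For pile B, compute g(0), g(1), … with moves {1, 3, 4}:
g(0) = mex{} = 0
g(1) = mex{0} = 1
g(2) = mex{1} = 0
g(3) = mex{0} = 1
g(4) = mex{0,1} = 2
g(5) = mex{0,1,2} = 3
g(6) = mex{0,1,3} = 2
g(7) = mex{1,2} = 0
g(8) = mex{0,2,3} = 1
g(9) = mex{1,2,3} = 0
g(10) = mex{0,2} = 1
g(11) = mex{0,1} = 2
g(12) = mex{0,1,2} = 3
g(13) = mex{0,1,3} = 2
g(14) = mex{1,2} = 0
So g(14) = 0.
Pile C is a plain Nim pile of size 15, so its Grundy value is 15.
Grundy values for pile D (subtraction set {2, 5}):
k:     0  1  2  3  4  5  6
g(k):  0  0  1  1  0  2  1
So g(6) = 1.
The value of a disjunctive sum is the nim-sum of the parts.
Combined value = 0 ⊕ 0 ⊕ 15 ⊕ 1 = 14.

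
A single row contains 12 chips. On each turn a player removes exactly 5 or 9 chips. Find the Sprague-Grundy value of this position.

2

Build the Grundy sequence with g(k) = mex{g(k−s) : s ∈ {5, 9}, s ≤ k}:
k:     0  1  2  3  4  5  6  7  8  9 10 11 12
g(k):  0  0  0  0  0  1  1  1  1  1  2  2  2
So g(12) = 2.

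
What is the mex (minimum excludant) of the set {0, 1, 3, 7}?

2

The values 0, 1 are all present; 2 is the first non-negative integer missing from the set.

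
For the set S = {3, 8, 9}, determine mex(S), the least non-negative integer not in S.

0 is not in the set, so the mex is 0.

0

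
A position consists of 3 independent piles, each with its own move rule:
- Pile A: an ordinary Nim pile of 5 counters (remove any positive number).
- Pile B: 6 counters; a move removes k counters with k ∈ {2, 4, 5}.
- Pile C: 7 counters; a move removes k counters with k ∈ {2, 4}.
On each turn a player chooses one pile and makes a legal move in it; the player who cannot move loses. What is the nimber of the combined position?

6

Pile A is a plain Nim pile of size 5, so its Grundy value is 5.
For pile B, compute g(0), g(1), … with moves {2, 4, 5}:
k:     0  1  2  3  4  5  6
g(k):  0  0  1  1  2  2  3
So g(6) = 3.
Grundy values for pile C (subtraction set {2, 4}):
g(0) = mex{} = 0
g(1) = mex{} = 0
g(2) = mex{0} = 1
g(3) = mex{0} = 1
g(4) = mex{0,1} = 2
g(5) = mex{0,1} = 2
g(6) = mex{1,2} = 0
g(7) = mex{1,2} = 0
So g(7) = 0.
The value of a disjunctive sum is the nim-sum of the parts.
Combined value = 5 XOR 3 XOR 0 = 6.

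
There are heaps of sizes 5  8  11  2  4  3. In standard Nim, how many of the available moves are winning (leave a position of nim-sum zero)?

3

Compute the nim-sum pairwise:
5 ⊕ 8 = 13
13 ⊕ 11 = 6
6 ⊕ 2 = 4
4 ⊕ 4 = 0
0 ⊕ 3 = 3
The overall nim-sum is X = 3. A heap of size p has a winning move iff p XOR X < p (reduce it to p XOR X).
  5: 5 XOR 3 = 6 ≥ 5 — no move.
  8: 8 XOR 3 = 11 ≥ 8 — no move.
  11: 11 XOR 3 = 8 < 11 — winning move (to 8).
  2: 2 XOR 3 = 1 < 2 — winning move (to 1).
  4: 4 XOR 3 = 7 ≥ 4 — no move.
  3: 3 XOR 3 = 0 < 3 — winning move (to 0).
That gives 3 winning moves.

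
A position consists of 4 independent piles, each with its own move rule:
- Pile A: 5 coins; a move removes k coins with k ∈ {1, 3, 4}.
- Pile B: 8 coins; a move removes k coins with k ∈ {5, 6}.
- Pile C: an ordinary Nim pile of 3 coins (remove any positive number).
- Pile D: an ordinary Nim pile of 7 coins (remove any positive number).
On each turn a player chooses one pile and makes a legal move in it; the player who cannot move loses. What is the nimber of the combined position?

Build the Grundy sequence for pile A with g(k) = mex{g(k−s) : s ∈ {1, 3, 4}, s ≤ k}:
k:     0  1  2  3  4  5
g(k):  0  1  0  1  2  3
So g(5) = 3.
Grundy values for pile B (subtraction set {5, 6}):
k:     0  1  2  3  4  5  6  7  8
g(k):  0  0  0  0  0  1  1  1  1
So g(8) = 1.
Pile C is a plain Nim pile of size 3, so its Grundy value is 3.
Pile D is a plain Nim pile of size 7, so its Grundy value is 7.
The value of a disjunctive sum is the nim-sum of the parts.
Combined value = 3 ⊕ 1 ⊕ 3 ⊕ 7 = 6.

6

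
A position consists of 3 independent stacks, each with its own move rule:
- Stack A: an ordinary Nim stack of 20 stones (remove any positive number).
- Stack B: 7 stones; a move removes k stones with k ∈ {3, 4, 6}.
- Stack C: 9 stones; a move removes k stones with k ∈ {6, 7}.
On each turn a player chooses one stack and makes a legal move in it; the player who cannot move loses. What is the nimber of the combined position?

23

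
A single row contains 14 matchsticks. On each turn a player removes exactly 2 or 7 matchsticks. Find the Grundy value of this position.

0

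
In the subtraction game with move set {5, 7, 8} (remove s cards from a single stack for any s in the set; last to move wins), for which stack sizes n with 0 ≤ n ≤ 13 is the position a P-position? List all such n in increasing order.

0, 1, 2, 3, 4, 13

Build the Grundy sequence with g(k) = mex{g(k−s) : s ∈ {5, 7, 8}, s ≤ k}:
g(0) = mex{} = 0
g(1) = mex{} = 0
g(2) = mex{} = 0
g(3) = mex{} = 0
g(4) = mex{} = 0
g(5) = mex{0} = 1
g(6) = mex{0} = 1
g(7) = mex{0} = 1
g(8) = mex{0} = 1
g(9) = mex{0} = 1
g(10) = mex{0,1} = 2
g(11) = mex{0,1} = 2
g(12) = mex{0,1} = 2
g(13) = mex{1} = 0
The P-positions (g = 0) in 0..13 are 0, 1, 2, 3, 4, 13.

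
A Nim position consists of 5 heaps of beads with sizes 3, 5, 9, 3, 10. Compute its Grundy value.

Nim-sum: 3 ^ 5 ^ 9 ^ 3 ^ 10 = 6.

6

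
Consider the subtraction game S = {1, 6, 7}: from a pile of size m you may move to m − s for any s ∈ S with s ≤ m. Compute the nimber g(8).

2

Grundy values for subtraction set {1, 6, 7}:
k:     0  1  2  3  4  5  6  7  8
g(k):  0  1  0  1  0  1  2  3  2
So g(8) = 2.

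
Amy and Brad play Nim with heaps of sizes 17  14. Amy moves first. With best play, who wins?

In binary:
  10001  (17)
  01110  (14)
  -----
  11111  (31)
The nim-sum is 31 ≠ 0, so this is an N-position: the player to move can win; Amy has a winning move.

Amy wins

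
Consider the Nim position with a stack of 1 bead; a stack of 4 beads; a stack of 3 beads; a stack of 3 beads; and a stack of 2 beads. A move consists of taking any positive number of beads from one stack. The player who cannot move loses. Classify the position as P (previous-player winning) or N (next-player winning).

N-position

In binary:
  001  (1)
  100  (4)
  011  (3)
  011  (3)
  010  (2)
  ---
  111  (7)
The nim-sum is 7 ≠ 0, so this is an N-position: the player to move can win.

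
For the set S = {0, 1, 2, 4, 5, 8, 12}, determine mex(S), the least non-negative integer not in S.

The values 0, 1, 2 are all present; 3 is the first non-negative integer missing from the set.

3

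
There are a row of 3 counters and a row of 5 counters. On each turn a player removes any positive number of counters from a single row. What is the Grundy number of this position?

6

Nim-sum: 3 XOR 5 = 6.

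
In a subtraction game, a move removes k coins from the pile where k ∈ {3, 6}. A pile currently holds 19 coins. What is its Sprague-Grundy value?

0

Compute g(0), g(1), … for moves {3, 6}:
k:     0  1  2  3  4  5  6  7  8  9 10 11 12 13 14 15 16 17 18 19
g(k):  0  0  0  1  1  1  2  2  2  0  0  0  1  1  1  2  2  2  0  0
So g(19) = 0.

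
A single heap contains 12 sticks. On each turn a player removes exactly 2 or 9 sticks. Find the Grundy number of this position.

0

Grundy values for subtraction set {2, 9}:
k:     0  1  2  3  4  5  6  7  8  9 10 11 12
g(k):  0  0  1  1  0  0  1  1  0  2  1  0  0
So g(12) = 0.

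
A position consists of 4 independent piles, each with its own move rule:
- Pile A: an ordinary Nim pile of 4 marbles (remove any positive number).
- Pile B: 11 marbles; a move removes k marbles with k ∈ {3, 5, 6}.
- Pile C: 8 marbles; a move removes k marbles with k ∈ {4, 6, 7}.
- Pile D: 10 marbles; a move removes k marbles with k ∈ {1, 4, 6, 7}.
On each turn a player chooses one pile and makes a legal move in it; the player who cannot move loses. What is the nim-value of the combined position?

6

Pile A is a plain Nim pile of size 4, so its Grundy value is 4.
Build the Grundy sequence for pile B with g(k) = mex{g(k−s) : s ∈ {3, 5, 6}, s ≤ k}:
g(0) = mex{} = 0
g(1) = mex{} = 0
g(2) = mex{} = 0
g(3) = mex{0} = 1
g(4) = mex{0} = 1
g(5) = mex{0} = 1
g(6) = mex{0,1} = 2
g(7) = mex{0,1} = 2
g(8) = mex{0,1} = 2
g(9) = mex{1,2} = 0
g(10) = mex{1,2} = 0
g(11) = mex{1,2} = 0
So g(11) = 0.
For pile C, compute g(0), g(1), … with moves {4, 6, 7}:
k:     0  1  2  3  4  5  6  7  8
g(k):  0  0  0  0  1  1  1  1  2
So g(8) = 2.
For pile D, compute g(0), g(1), … with moves {1, 4, 6, 7}:
g(0) = mex{} = 0
g(1) = mex{0} = 1
g(2) = mex{1} = 0
g(3) = mex{0} = 1
g(4) = mex{0,1} = 2
g(5) = mex{1,2} = 0
g(6) = mex{0} = 1
g(7) = mex{0,1} = 2
g(8) = mex{0,1,2} = 3
g(9) = mex{0,1,3} = 2
g(10) = mex{1,2} = 0
So g(10) = 0.
By the Sprague-Grundy theorem, the Grundy value of a sum of independent games is the XOR of the component values.
Combined value = 4 XOR 0 XOR 2 XOR 0 = 6.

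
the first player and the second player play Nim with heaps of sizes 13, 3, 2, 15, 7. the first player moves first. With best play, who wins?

the first player wins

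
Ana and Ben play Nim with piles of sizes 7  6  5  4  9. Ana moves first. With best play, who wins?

Nim-sum: 7 XOR 6 XOR 5 XOR 4 XOR 9 = 9.
The nim-sum is 9 ≠ 0, so this is an N-position: the player to move can win; Ana has a winning move.

Ana wins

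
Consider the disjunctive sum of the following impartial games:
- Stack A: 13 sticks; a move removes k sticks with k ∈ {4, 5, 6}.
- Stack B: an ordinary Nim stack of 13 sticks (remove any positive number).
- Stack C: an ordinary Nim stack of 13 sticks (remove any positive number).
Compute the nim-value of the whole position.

0

Grundy values for stack A (subtraction set {4, 5, 6}):
g(0) = mex{} = 0
g(1) = mex{} = 0
g(2) = mex{} = 0
g(3) = mex{} = 0
g(4) = mex{0} = 1
g(5) = mex{0} = 1
g(6) = mex{0} = 1
g(7) = mex{0} = 1
g(8) = mex{0,1} = 2
g(9) = mex{0,1} = 2
g(10) = mex{1} = 0
g(11) = mex{1} = 0
g(12) = mex{1,2} = 0
g(13) = mex{1,2} = 0
So g(13) = 0.
Stack B is a plain Nim stack of size 13, so its Grundy value is 13.
Stack C is a plain Nim stack of size 13, so its Grundy value is 13.
The value of a disjunctive sum is the nim-sum of the parts.
Combined value = 0 XOR 13 XOR 13 = 0.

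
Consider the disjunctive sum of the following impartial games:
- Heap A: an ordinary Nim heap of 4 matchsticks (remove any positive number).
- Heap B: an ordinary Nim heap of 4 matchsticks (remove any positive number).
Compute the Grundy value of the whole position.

0

Heap A is a plain Nim heap of size 4, so its Grundy value is 4.
Heap B is a plain Nim heap of size 4, so its Grundy value is 4.
By the Sprague-Grundy theorem, the Grundy value of a sum of independent games is the XOR of the component values.
Combined value = 4 XOR 4 = 0.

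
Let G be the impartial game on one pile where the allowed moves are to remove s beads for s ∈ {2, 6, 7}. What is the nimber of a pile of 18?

0

Grundy values for subtraction set {2, 6, 7}:
k:     0  1  2  3  4  5  6  7  8  9 10 11 12 13 14 15 16 17 18
g(k):  0  0  1  1  0  0  1  1  2  0  3  1  2  0  0  1  1  0  0
So g(18) = 0.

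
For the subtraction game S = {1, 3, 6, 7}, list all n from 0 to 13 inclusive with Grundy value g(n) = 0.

Grundy values for subtraction set {1, 3, 6, 7}:
g(0) = mex{} = 0
g(1) = mex{0} = 1
g(2) = mex{1} = 0
g(3) = mex{0} = 1
g(4) = mex{1} = 0
g(5) = mex{0} = 1
g(6) = mex{0,1} = 2
g(7) = mex{0,1,2} = 3
g(8) = mex{0,1,3} = 2
g(9) = mex{0,1,2} = 3
g(10) = mex{0,1,3} = 2
g(11) = mex{0,1,2} = 3
g(12) = mex{1,2,3} = 0
g(13) = mex{0,2,3} = 1
The P-positions (g = 0) in 0..13 are 0, 2, 4, 12.

0, 2, 4, 12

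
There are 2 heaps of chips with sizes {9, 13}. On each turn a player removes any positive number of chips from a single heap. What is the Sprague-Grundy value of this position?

4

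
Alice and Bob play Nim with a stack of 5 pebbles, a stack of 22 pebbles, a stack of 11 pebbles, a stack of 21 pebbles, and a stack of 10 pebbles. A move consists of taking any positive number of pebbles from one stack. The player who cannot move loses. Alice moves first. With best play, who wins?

Nim-sum: 5 XOR 22 XOR 11 XOR 21 XOR 10 = 7.
The nim-sum is 7 ≠ 0, so this is an N-position: the player to move can win; Alice has a winning move.

Alice wins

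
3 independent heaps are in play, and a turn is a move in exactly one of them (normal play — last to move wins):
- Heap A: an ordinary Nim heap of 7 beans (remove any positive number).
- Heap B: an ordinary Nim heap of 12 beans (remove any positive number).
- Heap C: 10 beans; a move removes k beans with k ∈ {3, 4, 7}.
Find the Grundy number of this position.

11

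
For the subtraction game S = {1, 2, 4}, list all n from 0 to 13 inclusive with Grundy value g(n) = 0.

0, 3, 6, 9, 12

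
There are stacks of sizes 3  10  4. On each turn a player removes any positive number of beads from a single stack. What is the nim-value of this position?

13

Compute the nim-sum pairwise:
3 ⊕ 10 = 9
9 ⊕ 4 = 13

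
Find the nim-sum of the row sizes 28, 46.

50

Compute the nim-sum pairwise:
28 XOR 46 = 50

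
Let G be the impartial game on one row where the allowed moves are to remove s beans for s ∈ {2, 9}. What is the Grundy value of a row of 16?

0

Compute g(0), g(1), … for moves {2, 9}:
k:     0  1  2  3  4  5  6  7  8  9 10 11 12 13 14 15 16
g(k):  0  0  1  1  0  0  1  1  0  2  1  0  0  1  1  0  0
So g(16) = 0.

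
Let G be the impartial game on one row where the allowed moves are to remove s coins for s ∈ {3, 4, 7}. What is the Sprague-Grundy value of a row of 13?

Build the Grundy sequence with g(k) = mex{g(k−s) : s ∈ {3, 4, 7}, s ≤ k}:
k:     0  1  2  3  4  5  6  7  8  9 10 11 12 13
g(k):  0  0  0  1  1  1  2  2  2  3  0  0  0  1
So g(13) = 1.

1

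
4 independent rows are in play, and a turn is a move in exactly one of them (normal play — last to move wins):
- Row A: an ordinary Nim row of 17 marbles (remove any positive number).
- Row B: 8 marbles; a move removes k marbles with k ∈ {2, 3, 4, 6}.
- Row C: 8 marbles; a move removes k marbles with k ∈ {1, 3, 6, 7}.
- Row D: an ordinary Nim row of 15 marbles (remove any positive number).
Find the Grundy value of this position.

Row A is a plain Nim row of size 17, so its Grundy value is 17.
Grundy values for row B (subtraction set {2, 3, 4, 6}):
g(0) = mex{} = 0
g(1) = mex{} = 0
g(2) = mex{0} = 1
g(3) = mex{0} = 1
g(4) = mex{0,1} = 2
g(5) = mex{0,1} = 2
g(6) = mex{0,1,2} = 3
g(7) = mex{0,1,2} = 3
g(8) = mex{1,2,3} = 0
So g(8) = 0.
Grundy values for row C (subtraction set {1, 3, 6, 7}):
k:     0  1  2  3  4  5  6  7  8
g(k):  0  1  0  1  0  1  2  3  2
So g(8) = 2.
Row D is a plain Nim row of size 15, so its Grundy value is 15.
By the Sprague-Grundy theorem, the Grundy value of a sum of independent games is the XOR of the component values.
Combined value = 17 ⊕ 0 ⊕ 2 ⊕ 15 = 28.

28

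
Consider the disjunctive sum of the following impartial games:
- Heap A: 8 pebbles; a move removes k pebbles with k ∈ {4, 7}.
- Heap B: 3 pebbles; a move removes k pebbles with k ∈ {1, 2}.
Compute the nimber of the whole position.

2

Build the Grundy sequence for heap A with g(k) = mex{g(k−s) : s ∈ {4, 7}, s ≤ k}:
g(0) = mex{} = 0
g(1) = mex{} = 0
g(2) = mex{} = 0
g(3) = mex{} = 0
g(4) = mex{0} = 1
g(5) = mex{0} = 1
g(6) = mex{0} = 1
g(7) = mex{0} = 1
g(8) = mex{0,1} = 2
So g(8) = 2.
Build the Grundy sequence for heap B with g(k) = mex{g(k−s) : s ∈ {1, 2}, s ≤ k}:
g(0) = mex{} = 0
g(1) = mex{0} = 1
g(2) = mex{0,1} = 2
g(3) = mex{1,2} = 0
So g(3) = 0.
The value of a disjunctive sum is the nim-sum of the parts.
Combined value = 2 ⊕ 0 = 2.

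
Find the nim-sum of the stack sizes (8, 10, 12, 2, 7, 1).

Compute the nim-sum pairwise:
8 XOR 10 = 2
2 XOR 12 = 14
14 XOR 2 = 12
12 XOR 7 = 11
11 XOR 1 = 10

10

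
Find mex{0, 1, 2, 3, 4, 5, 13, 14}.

6

The values 0, 1, 2, 3, 4, 5 are all present; 6 is the first non-negative integer missing from the set.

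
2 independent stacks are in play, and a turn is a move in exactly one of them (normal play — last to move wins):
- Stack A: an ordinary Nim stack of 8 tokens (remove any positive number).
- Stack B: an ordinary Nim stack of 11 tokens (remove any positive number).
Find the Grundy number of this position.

3

Stack A is a plain Nim stack of size 8, so its Grundy value is 8.
Stack B is a plain Nim stack of size 11, so its Grundy value is 11.
The value of a disjunctive sum is the nim-sum of the parts.
Combined value = 8 XOR 11 = 3.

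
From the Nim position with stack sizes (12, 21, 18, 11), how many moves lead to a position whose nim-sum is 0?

0

Compute the nim-sum pairwise:
12 ⊕ 21 = 25
25 ⊕ 18 = 11
11 ⊕ 11 = 0
The nim-sum is already 0, so every move leaves a nonzero nim-sum — there are no winning moves.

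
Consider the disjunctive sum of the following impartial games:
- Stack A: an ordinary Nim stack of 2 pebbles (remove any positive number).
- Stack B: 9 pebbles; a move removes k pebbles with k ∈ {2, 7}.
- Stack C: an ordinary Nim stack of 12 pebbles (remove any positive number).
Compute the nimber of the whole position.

14

Stack A is a plain Nim stack of size 2, so its Grundy value is 2.
For stack B, compute g(0), g(1), … with moves {2, 7}:
g(0) = mex{} = 0
g(1) = mex{} = 0
g(2) = mex{0} = 1
g(3) = mex{0} = 1
g(4) = mex{1} = 0
g(5) = mex{1} = 0
g(6) = mex{0} = 1
g(7) = mex{0} = 1
g(8) = mex{0,1} = 2
g(9) = mex{1} = 0
So g(9) = 0.
Stack C is a plain Nim stack of size 12, so its Grundy value is 12.
The value of a disjunctive sum is the nim-sum of the parts.
Combined value = 2 XOR 0 XOR 12 = 14.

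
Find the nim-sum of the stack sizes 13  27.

Nim-sum: 13 ^ 27 = 22.

22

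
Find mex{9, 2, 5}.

0 is not in the set, so the mex is 0.

0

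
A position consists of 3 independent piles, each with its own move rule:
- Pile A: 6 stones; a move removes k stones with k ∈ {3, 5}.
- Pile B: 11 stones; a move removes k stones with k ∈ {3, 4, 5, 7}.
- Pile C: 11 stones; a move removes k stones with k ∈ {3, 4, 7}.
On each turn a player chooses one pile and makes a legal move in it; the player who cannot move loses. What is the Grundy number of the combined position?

2

Grundy values for pile A (subtraction set {3, 5}):
g(0) = mex{} = 0
g(1) = mex{} = 0
g(2) = mex{} = 0
g(3) = mex{0} = 1
g(4) = mex{0} = 1
g(5) = mex{0} = 1
g(6) = mex{0,1} = 2
So g(6) = 2.
Grundy values for pile B (subtraction set {3, 4, 5, 7}):
g(0) = mex{} = 0
g(1) = mex{} = 0
g(2) = mex{} = 0
g(3) = mex{0} = 1
g(4) = mex{0} = 1
g(5) = mex{0} = 1
g(6) = mex{0,1} = 2
g(7) = mex{0,1} = 2
g(8) = mex{0,1} = 2
g(9) = mex{0,1,2} = 3
g(10) = mex{1,2} = 0
g(11) = mex{1,2} = 0
So g(11) = 0.
Grundy values for pile C (subtraction set {3, 4, 7}):
k:     0  1  2  3  4  5  6  7  8  9 10 11
g(k):  0  0  0  1  1  1  2  2  2  3  0  0
So g(11) = 0.
By the Sprague-Grundy theorem, the Grundy value of a sum of independent games is the XOR of the component values.
Combined value = 2 ⊕ 0 ⊕ 0 = 2.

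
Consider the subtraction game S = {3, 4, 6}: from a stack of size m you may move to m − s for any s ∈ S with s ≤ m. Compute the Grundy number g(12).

1

Compute g(0), g(1), … for moves {3, 4, 6}:
k:     0  1  2  3  4  5  6  7  8  9 10 11 12
g(k):  0  0  0  1  1  1  2  2  2  0  0  0  1
So g(12) = 1.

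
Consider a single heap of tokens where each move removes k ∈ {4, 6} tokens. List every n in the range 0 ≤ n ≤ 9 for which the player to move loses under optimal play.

0, 1, 2, 3

Build the Grundy sequence with g(k) = mex{g(k−s) : s ∈ {4, 6}, s ≤ k}:
g(0) = mex{} = 0
g(1) = mex{} = 0
g(2) = mex{} = 0
g(3) = mex{} = 0
g(4) = mex{0} = 1
g(5) = mex{0} = 1
g(6) = mex{0} = 1
g(7) = mex{0} = 1
g(8) = mex{0,1} = 2
g(9) = mex{0,1} = 2
The P-positions (g = 0) in 0..9 are 0, 1, 2, 3.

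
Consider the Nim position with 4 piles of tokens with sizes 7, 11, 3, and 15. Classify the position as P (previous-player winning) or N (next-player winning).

P-position

Nim-sum: 7 XOR 11 XOR 3 XOR 15 = 0.
The nim-sum is 0, so this is a P-position: the player to move is in a losing position under optimal play.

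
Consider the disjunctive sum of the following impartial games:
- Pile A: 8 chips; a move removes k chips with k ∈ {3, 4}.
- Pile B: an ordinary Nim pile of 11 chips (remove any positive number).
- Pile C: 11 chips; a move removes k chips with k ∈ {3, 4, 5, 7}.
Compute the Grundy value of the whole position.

Grundy values for pile A (subtraction set {3, 4}):
g(0) = mex{} = 0
g(1) = mex{} = 0
g(2) = mex{} = 0
g(3) = mex{0} = 1
g(4) = mex{0} = 1
g(5) = mex{0} = 1
g(6) = mex{0,1} = 2
g(7) = mex{1} = 0
g(8) = mex{1} = 0
So g(8) = 0.
Pile B is a plain Nim pile of size 11, so its Grundy value is 11.
Grundy values for pile C (subtraction set {3, 4, 5, 7}):
g(0) = mex{} = 0
g(1) = mex{} = 0
g(2) = mex{} = 0
g(3) = mex{0} = 1
g(4) = mex{0} = 1
g(5) = mex{0} = 1
g(6) = mex{0,1} = 2
g(7) = mex{0,1} = 2
g(8) = mex{0,1} = 2
g(9) = mex{0,1,2} = 3
g(10) = mex{1,2} = 0
g(11) = mex{1,2} = 0
So g(11) = 0.
The value of a disjunctive sum is the nim-sum of the parts.
Combined value = 0 ⊕ 11 ⊕ 0 = 11.

11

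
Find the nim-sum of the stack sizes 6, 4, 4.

6

Compute the nim-sum pairwise:
6 ⊕ 4 = 2
2 ⊕ 4 = 6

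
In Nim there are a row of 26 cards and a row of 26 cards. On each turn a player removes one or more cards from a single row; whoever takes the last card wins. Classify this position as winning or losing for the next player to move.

Bitwise XOR of the heap sizes:
  11010  (26)
  11010  (26)
  -----
  00000  (0)
The nim-sum is 0, so this is a P-position: the player to move is in a losing position under optimal play.

Losing position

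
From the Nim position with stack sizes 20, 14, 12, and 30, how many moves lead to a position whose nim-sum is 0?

3

Nim-sum: 20 ⊕ 14 ⊕ 12 ⊕ 30 = 8.
The overall nim-sum is X = 8. A stack of size p has a winning move iff p XOR X < p (reduce it to p XOR X).
  20: 20 XOR 8 = 28 ≥ 20 — no move.
  14: 14 XOR 8 = 6 < 14 — winning move (to 6).
  12: 12 XOR 8 = 4 < 12 — winning move (to 4).
  30: 30 XOR 8 = 22 < 30 — winning move (to 22).
That gives 3 winning moves.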